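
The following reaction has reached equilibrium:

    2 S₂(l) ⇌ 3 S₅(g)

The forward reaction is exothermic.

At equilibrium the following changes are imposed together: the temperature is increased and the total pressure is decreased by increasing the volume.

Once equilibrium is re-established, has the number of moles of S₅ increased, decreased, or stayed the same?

The forward reaction is exothermic. Raising T favours the endothermic direction — shift to the left.
Gas moles: reactants 0, products 3 (Δn_gas = +3). Expansion shifts the system toward the side with more moles of gas — to the right.
The two effects oppose each other, so the net shift — and hence the change in S₅ — cannot be determined from the given information.

cannot be determined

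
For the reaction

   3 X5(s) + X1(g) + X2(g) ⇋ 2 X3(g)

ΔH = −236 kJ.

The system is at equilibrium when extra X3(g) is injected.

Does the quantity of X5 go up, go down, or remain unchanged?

increases

Adding X3 (g), a product, drives the reaction to the left.
The net shift is to the left. X5 is a reactant, so its amount increases.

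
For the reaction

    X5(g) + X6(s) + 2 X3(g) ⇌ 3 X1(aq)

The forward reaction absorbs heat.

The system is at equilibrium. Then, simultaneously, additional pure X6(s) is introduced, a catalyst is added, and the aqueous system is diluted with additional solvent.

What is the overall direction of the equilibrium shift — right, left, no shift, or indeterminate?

X6 is a pure solid; its activity is 1 regardless of amount, so Q is unaffected — no shift from this change.
A catalyst speeds both forward and reverse rates equally; it changes neither Q nor K — no shift from this change.
Dilution lowers every aqueous concentration by the same factor. Δn_aq = 3 − 0 = +3, so the system shifts toward the side with more dissolved moles — to the right.
Only the nonzero effect(s) matter; the net shift is to the right.

right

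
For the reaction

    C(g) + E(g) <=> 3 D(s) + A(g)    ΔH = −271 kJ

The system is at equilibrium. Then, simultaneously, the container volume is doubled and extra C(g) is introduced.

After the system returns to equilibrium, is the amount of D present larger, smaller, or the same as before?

Gas moles: reactants 2, products 1 (Δn_gas = -1). Expansion shifts the system toward the side with more moles of gas — to the left.
Adding C (g), a reactant, drives the reaction to the right.
The two effects oppose each other, so the net shift — and hence the change in D — cannot be determined from the given information.

cannot be determined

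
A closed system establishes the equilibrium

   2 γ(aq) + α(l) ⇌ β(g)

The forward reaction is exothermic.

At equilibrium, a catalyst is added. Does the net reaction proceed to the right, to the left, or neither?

no shift

A catalyst speeds both forward and reverse rates equally; it changes neither Q nor K — no shift from this change.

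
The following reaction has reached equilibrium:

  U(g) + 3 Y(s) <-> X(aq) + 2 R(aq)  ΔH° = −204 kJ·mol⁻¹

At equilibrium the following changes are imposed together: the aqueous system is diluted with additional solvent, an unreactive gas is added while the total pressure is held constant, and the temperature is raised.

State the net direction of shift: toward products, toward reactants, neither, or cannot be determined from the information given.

Dilution lowers every aqueous concentration by the same factor. Δn_aq = 3 − 0 = +3, so the system shifts toward the side with more dissolved moles — to the right.
Adding inert gas at constant total pressure expands the volume and lowers every reacting partial pressure. With Δn_gas = 0 − 1 = -1, Q moves away from K toward the side with fewer gas moles, so the system shifts toward the side with more gas moles — to the left.
The forward reaction is exothermic. Raising T favours the endothermic direction — shift to the left.
The individual effects push in opposite directions; without quantitative information the net direction cannot be determined.

cannot be determined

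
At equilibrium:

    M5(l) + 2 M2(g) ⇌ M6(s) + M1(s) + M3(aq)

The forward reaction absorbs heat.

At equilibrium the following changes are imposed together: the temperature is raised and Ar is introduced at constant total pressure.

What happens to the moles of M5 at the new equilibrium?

The forward reaction is endothermic. Raising T favours the endothermic direction — shift to the right.
Adding inert gas at constant total pressure expands the volume and lowers every reacting partial pressure. With Δn_gas = 0 − 2 = -2, Q moves away from K toward the side with fewer gas moles, so the system shifts toward the side with more gas moles — to the left.
The two effects oppose each other, so the net shift — and hence the change in M5 — cannot be determined from the given information.

cannot be determined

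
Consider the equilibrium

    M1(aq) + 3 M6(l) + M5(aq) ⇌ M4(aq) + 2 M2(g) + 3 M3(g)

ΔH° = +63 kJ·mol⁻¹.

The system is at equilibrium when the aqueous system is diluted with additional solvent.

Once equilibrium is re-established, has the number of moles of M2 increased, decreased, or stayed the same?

decreases

Dilution lowers every aqueous concentration by the same factor. Δn_aq = 1 − 2 = -1, so the system shifts toward the side with more dissolved moles — to the left.
The net shift is to the left. M2 is a product, so its amount decreases.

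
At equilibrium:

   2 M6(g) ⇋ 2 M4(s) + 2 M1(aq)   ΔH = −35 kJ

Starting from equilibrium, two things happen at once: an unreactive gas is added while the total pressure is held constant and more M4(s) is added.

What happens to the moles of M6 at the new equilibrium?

Adding inert gas at constant total pressure expands the volume and lowers every reacting partial pressure. With Δn_gas = 0 − 2 = -2, Q moves away from K toward the side with fewer gas moles, so the system shifts toward the side with more gas moles — to the left.
M4 is a pure solid; its activity is 1 regardless of amount, so Q is unaffected — no shift from this change.
The net shift is to the left. M6 is a reactant, so its amount increases.

increases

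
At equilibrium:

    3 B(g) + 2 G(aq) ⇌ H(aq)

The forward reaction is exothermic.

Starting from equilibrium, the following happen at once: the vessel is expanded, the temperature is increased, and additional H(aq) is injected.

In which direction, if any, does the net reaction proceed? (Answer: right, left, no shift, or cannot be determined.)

Gas moles: reactants 3, products 0 (Δn_gas = -3). Expansion shifts the system toward the side with more moles of gas — to the left.
The forward reaction is exothermic. Raising T favours the endothermic direction — shift to the left.
Adding H (aq), a product, drives the reaction to the left.
All effects act in the same direction — net shift to the left.

left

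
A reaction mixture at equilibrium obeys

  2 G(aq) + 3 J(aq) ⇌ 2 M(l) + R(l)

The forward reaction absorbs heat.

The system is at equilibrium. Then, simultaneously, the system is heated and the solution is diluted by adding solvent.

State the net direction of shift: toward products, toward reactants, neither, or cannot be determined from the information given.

The forward reaction is endothermic. Raising T favours the endothermic direction — shift to the right.
Dilution lowers every aqueous concentration by the same factor. Δn_aq = 0 − 5 = -5, so the system shifts toward the side with more dissolved moles — to the left.
The individual effects push in opposite directions; without quantitative information the net direction cannot be determined.

cannot be determined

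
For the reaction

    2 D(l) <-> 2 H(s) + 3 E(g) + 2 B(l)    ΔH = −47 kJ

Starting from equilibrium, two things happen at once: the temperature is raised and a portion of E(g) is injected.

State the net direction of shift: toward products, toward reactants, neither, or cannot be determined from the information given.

The forward reaction is exothermic. Raising T favours the endothermic direction — shift to the left.
Adding E (g), a product, drives the reaction to the left.
All effects act in the same direction — net shift to the left.

left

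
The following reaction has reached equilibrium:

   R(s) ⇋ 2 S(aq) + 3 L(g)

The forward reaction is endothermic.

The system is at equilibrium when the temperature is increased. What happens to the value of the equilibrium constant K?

K depends on temperature via the van 't Hoff relation. The forward reaction is endothermic, so raising T increases K.

increases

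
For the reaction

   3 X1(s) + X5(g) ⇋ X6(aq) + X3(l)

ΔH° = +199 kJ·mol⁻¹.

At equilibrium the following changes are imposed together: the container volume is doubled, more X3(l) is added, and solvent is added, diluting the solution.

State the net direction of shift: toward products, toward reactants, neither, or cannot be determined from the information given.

Gas moles: reactants 1, products 0 (Δn_gas = -1). Expansion shifts the system toward the side with more moles of gas — to the left.
X3 is a pure liquid; its activity is 1 regardless of amount, so Q is unaffected — no shift from this change.
Dilution lowers every aqueous concentration by the same factor. Δn_aq = 1 − 0 = +1, so the system shifts toward the side with more dissolved moles — to the right.
The individual effects push in opposite directions; without quantitative information the net direction cannot be determined.

cannot be determined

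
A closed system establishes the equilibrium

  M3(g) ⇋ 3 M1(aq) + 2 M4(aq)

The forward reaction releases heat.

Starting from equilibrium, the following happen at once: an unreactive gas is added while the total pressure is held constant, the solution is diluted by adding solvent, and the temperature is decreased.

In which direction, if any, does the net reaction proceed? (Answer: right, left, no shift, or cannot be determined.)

cannot be determined

Adding inert gas at constant total pressure expands the volume and lowers every reacting partial pressure. With Δn_gas = 0 − 1 = -1, Q moves away from K toward the side with fewer gas moles, so the system shifts toward the side with more gas moles — to the left.
Dilution lowers every aqueous concentration by the same factor. Δn_aq = 5 − 0 = +5, so the system shifts toward the side with more dissolved moles — to the right.
The forward reaction is exothermic. Lowering T favours the exothermic direction — shift to the right.
The individual effects push in opposite directions; without quantitative information the net direction cannot be determined.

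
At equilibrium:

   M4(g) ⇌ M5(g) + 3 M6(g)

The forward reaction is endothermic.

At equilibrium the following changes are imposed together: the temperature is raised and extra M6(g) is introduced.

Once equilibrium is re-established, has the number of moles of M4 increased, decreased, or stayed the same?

cannot be determined

The forward reaction is endothermic. Raising T favours the endothermic direction — shift to the right.
Adding M6 (g), a product, drives the reaction to the left.
The two effects oppose each other, so the net shift — and hence the change in M4 — cannot be determined from the given information.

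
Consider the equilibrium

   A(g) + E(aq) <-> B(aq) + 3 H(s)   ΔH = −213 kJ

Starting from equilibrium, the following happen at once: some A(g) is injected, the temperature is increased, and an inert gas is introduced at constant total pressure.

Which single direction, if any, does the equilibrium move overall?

cannot be determined

Adding A (g), a reactant, drives the reaction to the right.
The forward reaction is exothermic. Raising T favours the endothermic direction — shift to the left.
Adding inert gas at constant total pressure expands the volume and lowers every reacting partial pressure. With Δn_gas = 0 − 1 = -1, Q moves away from K toward the side with fewer gas moles, so the system shifts toward the side with more gas moles — to the left.
The individual effects push in opposite directions; without quantitative information the net direction cannot be determined.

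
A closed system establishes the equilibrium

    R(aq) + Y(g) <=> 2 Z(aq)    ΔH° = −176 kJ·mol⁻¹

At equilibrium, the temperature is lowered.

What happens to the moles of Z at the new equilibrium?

The forward reaction is exothermic. Lowering T favours the exothermic direction — shift to the right.
The net shift is to the right. Z is a product, so its amount increases.

increases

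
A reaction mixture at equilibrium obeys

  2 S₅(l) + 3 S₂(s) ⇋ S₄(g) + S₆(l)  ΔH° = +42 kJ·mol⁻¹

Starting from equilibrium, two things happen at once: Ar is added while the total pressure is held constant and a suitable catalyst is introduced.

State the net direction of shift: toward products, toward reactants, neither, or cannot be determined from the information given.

right

Adding inert gas at constant total pressure expands the volume and lowers every reacting partial pressure. With Δn_gas = 1 − 0 = +1, Q moves away from K toward the side with fewer gas moles, so the system shifts toward the side with more gas moles — to the right.
A catalyst speeds both forward and reverse rates equally; it changes neither Q nor K — no shift from this change.
Only the nonzero effect(s) matter; the net shift is to the right.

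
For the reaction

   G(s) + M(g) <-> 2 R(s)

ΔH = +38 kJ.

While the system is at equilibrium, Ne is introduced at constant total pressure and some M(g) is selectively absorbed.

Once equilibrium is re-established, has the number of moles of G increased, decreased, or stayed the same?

increases

Adding inert gas at constant total pressure expands the volume and lowers every reacting partial pressure. With Δn_gas = 0 − 1 = -1, Q moves away from K toward the side with fewer gas moles, so the system shifts toward the side with more gas moles — to the left.
Removing M (g), a reactant, drives the reaction to the left.
The net shift is to the left. G is a reactant, so its amount increases.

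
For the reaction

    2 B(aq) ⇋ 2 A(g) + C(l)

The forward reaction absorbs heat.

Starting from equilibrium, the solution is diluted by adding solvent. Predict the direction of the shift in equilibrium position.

left

Dilution lowers every aqueous concentration by the same factor. Δn_aq = 0 − 2 = -2, so the system shifts toward the side with more dissolved moles — to the left.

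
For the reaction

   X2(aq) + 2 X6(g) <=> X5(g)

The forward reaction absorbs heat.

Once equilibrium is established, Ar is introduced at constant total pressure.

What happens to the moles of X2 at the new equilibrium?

Adding inert gas at constant total pressure expands the volume and lowers every reacting partial pressure. With Δn_gas = 1 − 2 = -1, Q moves away from K toward the side with fewer gas moles, so the system shifts toward the side with more gas moles — to the left.
The net shift is to the left. X2 is a reactant, so its amount increases.

increases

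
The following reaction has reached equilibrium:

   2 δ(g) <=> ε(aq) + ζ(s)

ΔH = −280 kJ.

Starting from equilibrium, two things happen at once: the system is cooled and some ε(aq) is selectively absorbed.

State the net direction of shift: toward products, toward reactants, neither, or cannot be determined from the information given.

The forward reaction is exothermic. Lowering T favours the exothermic direction — shift to the right.
Removing ε (aq), a product, drives the reaction to the right.
All effects act in the same direction — net shift to the right.

right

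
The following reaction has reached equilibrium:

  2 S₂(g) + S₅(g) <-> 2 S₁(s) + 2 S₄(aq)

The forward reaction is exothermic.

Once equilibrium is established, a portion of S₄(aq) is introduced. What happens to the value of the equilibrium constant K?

unchanged

The equilibrium constant depends only on temperature. This perturbation may move the position of equilibrium, but since T is unchanged, K itself is unchanged.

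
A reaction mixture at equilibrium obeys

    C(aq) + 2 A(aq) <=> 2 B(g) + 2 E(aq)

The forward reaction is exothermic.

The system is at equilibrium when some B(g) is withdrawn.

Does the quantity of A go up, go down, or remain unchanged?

decreases

Removing B (g), a product, drives the reaction to the right.
The net shift is to the right. A is a reactant, so its amount decreases.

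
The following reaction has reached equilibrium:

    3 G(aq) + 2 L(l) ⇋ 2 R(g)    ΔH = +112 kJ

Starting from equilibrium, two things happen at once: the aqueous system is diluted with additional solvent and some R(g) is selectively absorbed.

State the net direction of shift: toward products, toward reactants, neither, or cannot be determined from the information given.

Dilution lowers every aqueous concentration by the same factor. Δn_aq = 0 − 3 = -3, so the system shifts toward the side with more dissolved moles — to the left.
Removing R (g), a product, drives the reaction to the right.
The individual effects push in opposite directions; without quantitative information the net direction cannot be determined.

cannot be determined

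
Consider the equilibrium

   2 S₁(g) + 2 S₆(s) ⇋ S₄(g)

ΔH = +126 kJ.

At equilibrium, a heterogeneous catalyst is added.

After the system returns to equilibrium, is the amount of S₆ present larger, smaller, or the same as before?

unchanged

A catalyst speeds both forward and reverse rates equally; it changes neither Q nor K — no shift from this change.
No net shift occurs, so the amount of S₆ is unchanged.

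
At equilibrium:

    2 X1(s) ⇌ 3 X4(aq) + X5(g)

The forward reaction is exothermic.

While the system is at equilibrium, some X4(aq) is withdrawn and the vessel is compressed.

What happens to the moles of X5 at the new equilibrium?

Removing X4 (aq), a product, drives the reaction to the right.
Gas moles: reactants 0, products 1 (Δn_gas = +1). Compression shifts the system toward the side with fewer moles of gas — to the left.
The two effects oppose each other, so the net shift — and hence the change in X5 — cannot be determined from the given information.

cannot be determined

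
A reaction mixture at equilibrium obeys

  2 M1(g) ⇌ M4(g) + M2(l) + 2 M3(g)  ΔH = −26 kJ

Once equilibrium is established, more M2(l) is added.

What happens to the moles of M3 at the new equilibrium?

unchanged

M2 is a pure liquid; its activity is 1 regardless of amount, so Q is unaffected — no shift from this change.
No net shift occurs, so the amount of M3 is unchanged.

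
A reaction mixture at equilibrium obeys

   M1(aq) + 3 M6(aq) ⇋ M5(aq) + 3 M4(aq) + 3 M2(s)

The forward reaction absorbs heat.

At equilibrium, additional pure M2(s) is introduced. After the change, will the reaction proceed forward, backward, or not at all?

M2 is a pure solid; its activity is 1 regardless of amount, so Q is unaffected — no shift from this change.

no shift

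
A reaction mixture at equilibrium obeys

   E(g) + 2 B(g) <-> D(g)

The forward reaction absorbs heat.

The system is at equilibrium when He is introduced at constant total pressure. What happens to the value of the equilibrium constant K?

The equilibrium constant depends only on temperature. This perturbation may move the position of equilibrium, but since T is unchanged, K itself is unchanged.

unchanged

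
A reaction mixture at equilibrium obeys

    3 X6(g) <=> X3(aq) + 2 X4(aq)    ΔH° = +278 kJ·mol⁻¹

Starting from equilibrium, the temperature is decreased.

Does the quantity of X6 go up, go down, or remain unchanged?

The forward reaction is endothermic. Lowering T favours the exothermic direction — shift to the left.
The net shift is to the left. X6 is a reactant, so its amount increases.

increases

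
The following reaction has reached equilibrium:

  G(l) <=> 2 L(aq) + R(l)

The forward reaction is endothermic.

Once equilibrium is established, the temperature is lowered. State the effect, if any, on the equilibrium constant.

K depends on temperature via the van 't Hoff relation. The forward reaction is endothermic, so lowering T decreases K.

decreases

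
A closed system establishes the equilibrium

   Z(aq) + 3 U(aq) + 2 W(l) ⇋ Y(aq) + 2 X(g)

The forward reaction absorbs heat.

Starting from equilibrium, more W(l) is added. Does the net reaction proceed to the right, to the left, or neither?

W is a pure liquid; its activity is 1 regardless of amount, so Q is unaffected — no shift from this change.

no shift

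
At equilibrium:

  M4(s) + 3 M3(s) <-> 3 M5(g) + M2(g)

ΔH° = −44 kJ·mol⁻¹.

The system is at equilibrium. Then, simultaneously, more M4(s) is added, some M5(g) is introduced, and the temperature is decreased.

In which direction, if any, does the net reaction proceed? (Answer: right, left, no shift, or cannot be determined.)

cannot be determined

M4 is a pure solid; its activity is 1 regardless of amount, so Q is unaffected — no shift from this change.
Adding M5 (g), a product, drives the reaction to the left.
The forward reaction is exothermic. Lowering T favours the exothermic direction — shift to the right.
The individual effects push in opposite directions; without quantitative information the net direction cannot be determined.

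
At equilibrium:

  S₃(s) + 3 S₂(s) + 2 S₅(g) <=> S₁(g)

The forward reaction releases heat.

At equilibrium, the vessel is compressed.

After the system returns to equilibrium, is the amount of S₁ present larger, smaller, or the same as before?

Gas moles: reactants 2, products 1 (Δn_gas = -1). Compression shifts the system toward the side with fewer moles of gas — to the right.
The net shift is to the right. S₁ is a product, so its amount increases.

increases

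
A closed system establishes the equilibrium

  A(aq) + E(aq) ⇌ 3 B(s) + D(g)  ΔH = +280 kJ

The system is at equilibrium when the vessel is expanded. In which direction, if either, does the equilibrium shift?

Gas moles: reactants 0, products 1 (Δn_gas = +1). Expansion shifts the system toward the side with more moles of gas — to the right.

right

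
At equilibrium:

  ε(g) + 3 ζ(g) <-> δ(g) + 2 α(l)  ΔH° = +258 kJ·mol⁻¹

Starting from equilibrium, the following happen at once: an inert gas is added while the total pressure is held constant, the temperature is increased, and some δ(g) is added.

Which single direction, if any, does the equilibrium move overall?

Adding inert gas at constant total pressure expands the volume and lowers every reacting partial pressure. With Δn_gas = 1 − 4 = -3, Q moves away from K toward the side with fewer gas moles, so the system shifts toward the side with more gas moles — to the left.
The forward reaction is endothermic. Raising T favours the endothermic direction — shift to the right.
Adding δ (g), a product, drives the reaction to the left.
The individual effects push in opposite directions; without quantitative information the net direction cannot be determined.

cannot be determined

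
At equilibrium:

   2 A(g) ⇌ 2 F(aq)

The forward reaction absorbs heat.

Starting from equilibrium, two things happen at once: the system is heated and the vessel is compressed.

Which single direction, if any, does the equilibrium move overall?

The forward reaction is endothermic. Raising T favours the endothermic direction — shift to the right.
Gas moles: reactants 2, products 0 (Δn_gas = -2). Compression shifts the system toward the side with fewer moles of gas — to the right.
All effects act in the same direction — net shift to the right.

right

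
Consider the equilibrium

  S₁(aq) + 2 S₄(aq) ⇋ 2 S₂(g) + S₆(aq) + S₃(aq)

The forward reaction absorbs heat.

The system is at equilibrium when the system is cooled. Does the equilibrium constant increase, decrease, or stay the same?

decreases

K depends on temperature via the van 't Hoff relation. The forward reaction is endothermic, so lowering T decreases K.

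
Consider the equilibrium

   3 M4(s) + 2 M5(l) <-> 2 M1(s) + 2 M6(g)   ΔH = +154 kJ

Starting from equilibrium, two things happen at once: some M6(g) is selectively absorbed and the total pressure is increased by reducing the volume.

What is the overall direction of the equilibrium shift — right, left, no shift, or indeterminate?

Removing M6 (g), a product, drives the reaction to the right.
Gas moles: reactants 0, products 2 (Δn_gas = +2). Compression shifts the system toward the side with fewer moles of gas — to the left.
The individual effects push in opposite directions; without quantitative information the net direction cannot be determined.

cannot be determined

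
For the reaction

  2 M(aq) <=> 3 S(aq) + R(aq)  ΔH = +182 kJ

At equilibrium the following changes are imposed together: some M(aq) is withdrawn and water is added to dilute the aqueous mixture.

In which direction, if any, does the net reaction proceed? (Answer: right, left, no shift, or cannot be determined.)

cannot be determined

Removing M (aq), a reactant, drives the reaction to the left.
Dilution lowers every aqueous concentration by the same factor. Δn_aq = 4 − 2 = +2, so the system shifts toward the side with more dissolved moles — to the right.
The individual effects push in opposite directions; without quantitative information the net direction cannot be determined.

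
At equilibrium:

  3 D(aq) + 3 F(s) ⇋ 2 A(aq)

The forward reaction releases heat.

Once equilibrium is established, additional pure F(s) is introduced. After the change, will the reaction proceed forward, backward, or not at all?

F is a pure solid; its activity is 1 regardless of amount, so Q is unaffected — no shift from this change.

no shift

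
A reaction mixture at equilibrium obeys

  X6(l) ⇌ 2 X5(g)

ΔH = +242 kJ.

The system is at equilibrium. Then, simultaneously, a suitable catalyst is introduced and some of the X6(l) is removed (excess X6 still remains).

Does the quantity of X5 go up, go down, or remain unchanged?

A catalyst speeds both forward and reverse rates equally; it changes neither Q nor K — no shift from this change.
X6 is a pure liquid; its activity is 1 regardless of amount, so Q is unaffected — no shift from this change.
No net shift occurs, so the amount of X5 is unchanged.

unchanged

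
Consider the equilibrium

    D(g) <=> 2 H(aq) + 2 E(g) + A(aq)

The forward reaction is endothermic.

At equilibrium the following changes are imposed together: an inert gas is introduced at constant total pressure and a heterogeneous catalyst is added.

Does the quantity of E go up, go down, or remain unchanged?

increases

Adding inert gas at constant total pressure expands the volume and lowers every reacting partial pressure. With Δn_gas = 2 − 1 = +1, Q moves away from K toward the side with fewer gas moles, so the system shifts toward the side with more gas moles — to the right.
A catalyst speeds both forward and reverse rates equally; it changes neither Q nor K — no shift from this change.
The net shift is to the right. E is a product, so its amount increases.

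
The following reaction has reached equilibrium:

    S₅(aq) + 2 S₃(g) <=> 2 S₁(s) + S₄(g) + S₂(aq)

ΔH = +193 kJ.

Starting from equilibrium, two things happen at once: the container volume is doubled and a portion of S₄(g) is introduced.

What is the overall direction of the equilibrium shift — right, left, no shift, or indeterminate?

Gas moles: reactants 2, products 1 (Δn_gas = -1). Expansion shifts the system toward the side with more moles of gas — to the left.
Adding S₄ (g), a product, drives the reaction to the left.
All effects act in the same direction — net shift to the left.

left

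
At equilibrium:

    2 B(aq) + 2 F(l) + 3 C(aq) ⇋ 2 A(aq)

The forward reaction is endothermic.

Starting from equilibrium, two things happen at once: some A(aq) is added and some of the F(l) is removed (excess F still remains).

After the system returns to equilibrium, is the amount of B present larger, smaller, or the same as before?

increases

Adding A (aq), a product, drives the reaction to the left.
F is a pure liquid; its activity is 1 regardless of amount, so Q is unaffected — no shift from this change.
The net shift is to the left. B is a reactant, so its amount increases.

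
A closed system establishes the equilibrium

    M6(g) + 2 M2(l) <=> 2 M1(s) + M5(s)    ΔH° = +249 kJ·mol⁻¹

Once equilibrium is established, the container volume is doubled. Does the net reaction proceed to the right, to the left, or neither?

left

Gas moles: reactants 1, products 0 (Δn_gas = -1). Expansion shifts the system toward the side with more moles of gas — to the left.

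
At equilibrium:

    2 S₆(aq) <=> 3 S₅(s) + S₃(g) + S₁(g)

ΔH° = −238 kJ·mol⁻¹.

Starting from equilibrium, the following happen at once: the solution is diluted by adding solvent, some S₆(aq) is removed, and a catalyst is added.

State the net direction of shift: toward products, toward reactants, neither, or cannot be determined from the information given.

Dilution lowers every aqueous concentration by the same factor. Δn_aq = 0 − 2 = -2, so the system shifts toward the side with more dissolved moles — to the left.
Removing S₆ (aq), a reactant, drives the reaction to the left.
A catalyst speeds both forward and reverse rates equally; it changes neither Q nor K — no shift from this change.
Only the nonzero effect(s) matter; the net shift is to the left.

left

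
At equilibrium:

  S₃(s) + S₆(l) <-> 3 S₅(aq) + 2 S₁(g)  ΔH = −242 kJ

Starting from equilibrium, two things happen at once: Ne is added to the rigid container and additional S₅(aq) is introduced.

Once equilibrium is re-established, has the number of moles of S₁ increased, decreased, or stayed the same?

At constant volume, adding an inert gas leaves every reacting species' partial pressure unchanged, so Q is unchanged — no shift from this change.
Adding S₅ (aq), a product, drives the reaction to the left.
The net shift is to the left. S₁ is a product, so its amount decreases.

decreases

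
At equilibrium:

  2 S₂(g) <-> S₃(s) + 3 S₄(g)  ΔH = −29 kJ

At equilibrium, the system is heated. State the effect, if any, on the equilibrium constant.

K depends on temperature via the van 't Hoff relation. The forward reaction is exothermic, so raising T decreases K.

decreases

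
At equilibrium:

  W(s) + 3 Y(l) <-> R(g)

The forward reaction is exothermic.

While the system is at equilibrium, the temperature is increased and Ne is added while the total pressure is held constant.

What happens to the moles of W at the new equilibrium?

The forward reaction is exothermic. Raising T favours the endothermic direction — shift to the left.
Adding inert gas at constant total pressure expands the volume and lowers every reacting partial pressure. With Δn_gas = 1 − 0 = +1, Q moves away from K toward the side with fewer gas moles, so the system shifts toward the side with more gas moles — to the right.
The two effects oppose each other, so the net shift — and hence the change in W — cannot be determined from the given information.

cannot be determined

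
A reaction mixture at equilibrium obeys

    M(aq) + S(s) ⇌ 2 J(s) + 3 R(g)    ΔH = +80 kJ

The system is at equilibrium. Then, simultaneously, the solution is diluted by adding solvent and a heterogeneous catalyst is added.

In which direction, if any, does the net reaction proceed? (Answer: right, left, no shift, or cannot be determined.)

Dilution lowers every aqueous concentration by the same factor. Δn_aq = 0 − 1 = -1, so the system shifts toward the side with more dissolved moles — to the left.
A catalyst speeds both forward and reverse rates equally; it changes neither Q nor K — no shift from this change.
Only the nonzero effect(s) matter; the net shift is to the left.

left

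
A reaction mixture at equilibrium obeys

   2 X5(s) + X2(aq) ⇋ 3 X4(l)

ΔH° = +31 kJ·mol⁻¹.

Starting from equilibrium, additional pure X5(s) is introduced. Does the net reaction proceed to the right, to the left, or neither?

no shift

X5 is a pure solid; its activity is 1 regardless of amount, so Q is unaffected — no shift from this change.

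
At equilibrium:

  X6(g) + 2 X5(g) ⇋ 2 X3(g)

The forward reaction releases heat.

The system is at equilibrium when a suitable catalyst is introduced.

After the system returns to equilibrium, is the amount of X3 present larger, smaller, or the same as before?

A catalyst speeds both forward and reverse rates equally; it changes neither Q nor K — no shift from this change.
No net shift occurs, so the amount of X3 is unchanged.

unchanged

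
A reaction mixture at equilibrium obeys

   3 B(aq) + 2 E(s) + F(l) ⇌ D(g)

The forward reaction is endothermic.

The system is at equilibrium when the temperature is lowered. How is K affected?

decreases

K depends on temperature via the van 't Hoff relation. The forward reaction is endothermic, so lowering T decreases K.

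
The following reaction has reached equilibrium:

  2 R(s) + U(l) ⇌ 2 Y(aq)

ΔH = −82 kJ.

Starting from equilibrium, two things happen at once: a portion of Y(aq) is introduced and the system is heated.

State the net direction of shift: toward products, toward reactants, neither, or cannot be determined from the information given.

Adding Y (aq), a product, drives the reaction to the left.
The forward reaction is exothermic. Raising T favours the endothermic direction — shift to the left.
All effects act in the same direction — net shift to the left.

left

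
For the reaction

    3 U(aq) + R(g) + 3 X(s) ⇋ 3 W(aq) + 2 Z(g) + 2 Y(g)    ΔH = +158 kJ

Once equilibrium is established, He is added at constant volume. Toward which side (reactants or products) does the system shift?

At constant volume, adding an inert gas leaves every reacting species' partial pressure unchanged, so Q is unchanged — no shift from this change.

no shift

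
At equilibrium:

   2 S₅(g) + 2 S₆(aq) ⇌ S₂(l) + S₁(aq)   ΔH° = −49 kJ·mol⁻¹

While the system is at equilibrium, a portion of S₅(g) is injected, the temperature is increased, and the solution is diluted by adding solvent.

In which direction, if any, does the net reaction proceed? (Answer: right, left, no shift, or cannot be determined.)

Adding S₅ (g), a reactant, drives the reaction to the right.
The forward reaction is exothermic. Raising T favours the endothermic direction — shift to the left.
Dilution lowers every aqueous concentration by the same factor. Δn_aq = 1 − 2 = -1, so the system shifts toward the side with more dissolved moles — to the left.
The individual effects push in opposite directions; without quantitative information the net direction cannot be determined.

cannot be determined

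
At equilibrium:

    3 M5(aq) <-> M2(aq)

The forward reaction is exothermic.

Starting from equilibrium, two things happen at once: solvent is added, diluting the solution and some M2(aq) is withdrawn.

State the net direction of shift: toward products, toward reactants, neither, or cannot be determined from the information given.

Dilution lowers every aqueous concentration by the same factor. Δn_aq = 1 − 3 = -2, so the system shifts toward the side with more dissolved moles — to the left.
Removing M2 (aq), a product, drives the reaction to the right.
The individual effects push in opposite directions; without quantitative information the net direction cannot be determined.

cannot be determined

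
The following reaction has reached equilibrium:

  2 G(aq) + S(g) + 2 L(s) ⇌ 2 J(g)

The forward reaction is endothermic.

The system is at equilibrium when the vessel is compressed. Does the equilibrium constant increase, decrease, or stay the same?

unchanged

The equilibrium constant depends only on temperature. This perturbation may move the position of equilibrium, but since T is unchanged, K itself is unchanged.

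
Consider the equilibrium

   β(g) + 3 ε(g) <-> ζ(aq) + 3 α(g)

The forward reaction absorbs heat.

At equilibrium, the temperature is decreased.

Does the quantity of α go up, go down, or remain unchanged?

The forward reaction is endothermic. Lowering T favours the exothermic direction — shift to the left.
The net shift is to the left. α is a product, so its amount decreases.

decreases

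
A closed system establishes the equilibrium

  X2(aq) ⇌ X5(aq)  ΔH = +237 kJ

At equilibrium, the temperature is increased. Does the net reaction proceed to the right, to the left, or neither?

The forward reaction is endothermic. Raising T favours the endothermic direction — shift to the right.

right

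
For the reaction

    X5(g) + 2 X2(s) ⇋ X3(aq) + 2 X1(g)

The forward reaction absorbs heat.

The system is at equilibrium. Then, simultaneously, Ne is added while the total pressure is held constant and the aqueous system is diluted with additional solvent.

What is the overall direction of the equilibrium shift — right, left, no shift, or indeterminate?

Adding inert gas at constant total pressure expands the volume and lowers every reacting partial pressure. With Δn_gas = 2 − 1 = +1, Q moves away from K toward the side with fewer gas moles, so the system shifts toward the side with more gas moles — to the right.
Dilution lowers every aqueous concentration by the same factor. Δn_aq = 1 − 0 = +1, so the system shifts toward the side with more dissolved moles — to the right.
All effects act in the same direction — net shift to the right.

right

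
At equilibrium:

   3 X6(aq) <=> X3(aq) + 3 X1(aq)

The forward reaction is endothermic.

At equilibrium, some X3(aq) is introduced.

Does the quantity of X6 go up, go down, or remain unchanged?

increases

Adding X3 (aq), a product, drives the reaction to the left.
The net shift is to the left. X6 is a reactant, so its amount increases.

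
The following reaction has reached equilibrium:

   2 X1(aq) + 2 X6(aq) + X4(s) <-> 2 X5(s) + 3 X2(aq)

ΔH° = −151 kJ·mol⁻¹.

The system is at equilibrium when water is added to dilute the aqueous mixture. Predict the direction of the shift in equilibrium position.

left

Dilution lowers every aqueous concentration by the same factor. Δn_aq = 3 − 4 = -1, so the system shifts toward the side with more dissolved moles — to the left.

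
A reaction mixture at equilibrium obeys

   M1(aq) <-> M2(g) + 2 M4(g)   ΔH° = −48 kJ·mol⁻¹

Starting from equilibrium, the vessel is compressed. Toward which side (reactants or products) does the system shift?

Gas moles: reactants 0, products 3 (Δn_gas = +3). Compression shifts the system toward the side with fewer moles of gas — to the left.

left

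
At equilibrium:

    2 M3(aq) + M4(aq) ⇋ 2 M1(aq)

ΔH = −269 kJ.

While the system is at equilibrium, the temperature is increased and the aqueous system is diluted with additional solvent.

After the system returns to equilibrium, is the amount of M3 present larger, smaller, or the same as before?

increases

The forward reaction is exothermic. Raising T favours the endothermic direction — shift to the left.
Dilution lowers every aqueous concentration by the same factor. Δn_aq = 2 − 3 = -1, so the system shifts toward the side with more dissolved moles — to the left.
The net shift is to the left. M3 is a reactant, so its amount increases.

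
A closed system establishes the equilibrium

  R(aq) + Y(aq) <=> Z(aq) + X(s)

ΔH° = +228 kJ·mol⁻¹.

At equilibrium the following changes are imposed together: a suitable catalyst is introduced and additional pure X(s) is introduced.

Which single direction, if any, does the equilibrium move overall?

A catalyst speeds both forward and reverse rates equally; it changes neither Q nor K — no shift from this change.
X is a pure solid; its activity is 1 regardless of amount, so Q is unaffected — no shift from this change.
None of the changes alters Q relative to K, so there is no net shift.

no shift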